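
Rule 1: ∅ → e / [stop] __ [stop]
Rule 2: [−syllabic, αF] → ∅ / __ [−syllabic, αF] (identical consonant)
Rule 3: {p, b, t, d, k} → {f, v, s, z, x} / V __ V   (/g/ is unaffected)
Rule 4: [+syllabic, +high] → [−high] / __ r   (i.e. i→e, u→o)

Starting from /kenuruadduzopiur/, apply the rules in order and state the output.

kenoruazezuzofior

Rule 1 (stop-cluster e-epenthesis): /d/ and /d/ form a stop–stop cluster, so [e] is inserted between them. /kenuruadduzopiur/ → kenuruadeduzopiur.
Rule 2 (degemination): no segment meets the environment; /kenuruadeduzopiur/ is unchanged.
Rule 3 (intervocalic spirantization): /d/ is a stop between vowels /a/ and /e/, so it spirantizes to the fricative [z]. /d/ is a stop between vowels /e/ and /u/, so it spirantizes to the fricative [z]. /p/ is a stop between vowels /o/ and /i/, so it spirantizes to the fricative [f]. /kenuruadeduzopiur/ → kenuruazezuzofiur.
Rule 4 (pre-rhotic lowering): /u/ is a high vowel immediately before /r/, so it lowers to [o]. /u/ is a high vowel immediately before /r/, so it lowers to [o]. /kenuruazezuzofiur/ → kenoruazezuzofior.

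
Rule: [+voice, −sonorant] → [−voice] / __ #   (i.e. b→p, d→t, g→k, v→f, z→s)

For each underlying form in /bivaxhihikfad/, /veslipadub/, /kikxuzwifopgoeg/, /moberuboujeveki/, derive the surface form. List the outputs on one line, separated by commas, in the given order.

bivaxhihikfat, veslipadup, kikxuzwifopgoek, moberuboujeveki

/bivaxhihikfad/: /d/ is a voiced obstruent in word-final position, so it devoices to [t]. → [bivaxhihikfat].
/veslipadub/: /b/ is a voiced obstruent in word-final position, so it devoices to [p]. → [veslipadup].
/kikxuzwifopgoeg/: /g/ is a voiced obstruent in word-final position, so it devoices to [k]. → [kikxuzwifopgoek].
/moberuboujeveki/: the rule's environment is not met; surfaces unchanged as [moberuboujeveki].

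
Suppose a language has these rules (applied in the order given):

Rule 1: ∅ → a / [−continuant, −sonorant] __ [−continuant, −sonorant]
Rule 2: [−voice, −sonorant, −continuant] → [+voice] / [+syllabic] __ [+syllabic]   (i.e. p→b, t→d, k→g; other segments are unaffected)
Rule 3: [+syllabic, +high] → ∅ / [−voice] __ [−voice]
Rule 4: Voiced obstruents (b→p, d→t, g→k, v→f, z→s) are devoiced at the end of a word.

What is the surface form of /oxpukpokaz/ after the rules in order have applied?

oxpugabogas

Rule 1 (stop-cluster a-epenthesis): /k/ and /p/ form a stop–stop cluster, so [a] is inserted between them. /oxpukpokaz/ → oxpukapokaz.
Rule 2 (intervocalic voicing): /k/ is a voiceless stop between vowels /u/ and /a/, so it voices to [g]. /p/ is a voiceless stop between vowels /a/ and /o/, so it voices to [b]. /k/ is a voiceless stop between vowels /o/ and /a/, so it voices to [g]. /oxpukapokaz/ → oxpugabogaz.
Rule 3 (high vowel syncope): no segment meets the environment; /oxpugabogaz/ is unchanged.
Rule 4 (final devoicing): /z/ is a voiced obstruent in word-final position, so it devoices to [s]. /oxpugabogaz/ → oxpugabogas.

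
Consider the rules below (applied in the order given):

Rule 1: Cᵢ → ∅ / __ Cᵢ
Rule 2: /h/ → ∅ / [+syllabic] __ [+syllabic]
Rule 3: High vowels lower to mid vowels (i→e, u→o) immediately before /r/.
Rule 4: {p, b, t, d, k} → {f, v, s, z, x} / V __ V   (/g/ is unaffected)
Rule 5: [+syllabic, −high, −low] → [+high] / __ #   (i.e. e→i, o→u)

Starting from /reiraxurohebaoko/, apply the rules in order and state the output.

Rule 1 (degemination): no segment meets the environment; /reiraxurohebaoko/ is unchanged.
Rule 2 (intervocalic h-deletion): /h/ occurs between vowels /o/ and /e/, so it deletes. /reiraxurohebaoko/ → reiraxuroebaoko.
Rule 3 (pre-rhotic lowering): /i/ is a high vowel immediately before /r/, so it lowers to [e]. /u/ is a high vowel immediately before /r/, so it lowers to [o]. /reiraxuroebaoko/ → reeraxoroebaoko.
Rule 4 (intervocalic spirantization): /b/ is a stop between vowels /e/ and /a/, so it spirantizes to the fricative [v]. /k/ is a stop between vowels /o/ and /o/, so it spirantizes to the fricative [x]. /reeraxoroebaoko/ → reeraxoroevaoxo.
Rule 5 (final vowel raising): /o/ is a mid vowel in word-final position, so it raises to [u]. /reeraxoroevaoxo/ → reeraxoroevaoxu.

reeraxoroevaoxu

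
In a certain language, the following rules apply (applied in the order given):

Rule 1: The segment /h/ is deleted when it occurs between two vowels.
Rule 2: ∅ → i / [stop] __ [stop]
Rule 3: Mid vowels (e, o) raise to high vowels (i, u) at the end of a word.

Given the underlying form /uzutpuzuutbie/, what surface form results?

Rule 1 (intervocalic h-deletion): no segment meets the environment; /uzutpuzuutbie/ is unchanged.
Rule 2 (stop-cluster i-epenthesis): /t/ and /p/ form a stop–stop cluster, so [i] is inserted between them. /t/ and /b/ form a stop–stop cluster, so [i] is inserted between them. /uzutpuzuutbie/ → uzutipuzuutibie.
Rule 3 (final vowel raising): /e/ is a mid vowel in word-final position, so it raises to [i]. /uzutipuzuutibie/ → uzutipuzuutibii.

uzutipuzuutibii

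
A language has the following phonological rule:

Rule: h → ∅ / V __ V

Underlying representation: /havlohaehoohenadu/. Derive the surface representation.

/h/ occurs between vowels /o/ and /a/, so it deletes.
/h/ occurs between vowels /e/ and /o/, so it deletes.
/h/ occurs between vowels /o/ and /e/, so it deletes.
Surface form: [havloaeooenadu].

havloaeooenadu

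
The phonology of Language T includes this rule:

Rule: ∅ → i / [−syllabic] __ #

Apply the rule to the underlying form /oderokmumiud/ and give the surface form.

oderokmumiudi

the form ends in the consonant /d/, so [i] is inserted word-finally.
Surface form: [oderokmumiudi].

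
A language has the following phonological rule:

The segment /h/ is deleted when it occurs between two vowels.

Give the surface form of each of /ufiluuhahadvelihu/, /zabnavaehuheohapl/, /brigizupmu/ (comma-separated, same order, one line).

/ufiluuhahadvelihu/: /h/ occurs between vowels /u/ and /a/, so it deletes. /h/ occurs between vowels /a/ and /a/, so it deletes. /h/ occurs between vowels /i/ and /u/, so it deletes. → [ufiluuaadveliu].
/zabnavaehuheohapl/: /h/ occurs between vowels /e/ and /u/, so it deletes. /h/ occurs between vowels /u/ and /e/, so it deletes. /h/ occurs between vowels /o/ and /a/, so it deletes. → [zabnavaeueoapl].
/brigizupmu/: the rule's environment is not met; surfaces unchanged as [brigizupmu].

ufiluuaadveliu, zabnavaeueoapl, brigizupmu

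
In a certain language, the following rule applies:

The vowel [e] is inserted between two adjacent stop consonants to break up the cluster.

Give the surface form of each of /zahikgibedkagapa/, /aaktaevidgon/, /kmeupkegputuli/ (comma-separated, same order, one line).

zahikegibedekagapa, aaketaevidegon, kmeupekegeputuli

/zahikgibedkagapa/: /k/ and /g/ form a stop–stop cluster, so [e] is inserted between them. /d/ and /k/ form a stop–stop cluster, so [e] is inserted between them. → [zahikegibedekagapa].
/aaktaevidgon/: /k/ and /t/ form a stop–stop cluster, so [e] is inserted between them. /d/ and /g/ form a stop–stop cluster, so [e] is inserted between them. → [aaketaevidegon].
/kmeupkegputuli/: /p/ and /k/ form a stop–stop cluster, so [e] is inserted between them. /g/ and /p/ form a stop–stop cluster, so [e] is inserted between them. → [kmeupekegeputuli].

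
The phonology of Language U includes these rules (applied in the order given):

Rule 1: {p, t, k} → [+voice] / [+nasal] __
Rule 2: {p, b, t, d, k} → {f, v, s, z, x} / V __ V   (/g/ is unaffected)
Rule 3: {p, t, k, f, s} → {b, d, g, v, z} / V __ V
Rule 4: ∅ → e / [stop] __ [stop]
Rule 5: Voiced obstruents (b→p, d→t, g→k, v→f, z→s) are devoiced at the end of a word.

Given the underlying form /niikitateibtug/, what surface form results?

Rule 1 (post-nasal voicing): no segment meets the environment; /niikitateibtug/ is unchanged.
Rule 2 (intervocalic spirantization): /k/ is a stop between vowels /i/ and /i/, so it spirantizes to the fricative [x]. /t/ is a stop between vowels /i/ and /a/, so it spirantizes to the fricative [s]. /t/ is a stop between vowels /a/ and /e/, so it spirantizes to the fricative [s]. /niikitateibtug/ → niixisaseibtug.
Rule 3 (intervocalic voicing): /s/ is a voiceless obstruent between vowels /i/ and /a/, so it voices to [z]. /s/ is a voiceless obstruent between vowels /a/ and /e/, so it voices to [z]. /niixisaseibtug/ → niixizazeibtug.
Rule 4 (stop-cluster e-epenthesis): /b/ and /t/ form a stop–stop cluster, so [e] is inserted between them. /niixizazeibtug/ → niixizazeibetug.
Rule 5 (final devoicing): /g/ is a voiced obstruent in word-final position, so it devoices to [k]. /niixizazeibetug/ → niixizazeibetuk.

niixizazeibetuk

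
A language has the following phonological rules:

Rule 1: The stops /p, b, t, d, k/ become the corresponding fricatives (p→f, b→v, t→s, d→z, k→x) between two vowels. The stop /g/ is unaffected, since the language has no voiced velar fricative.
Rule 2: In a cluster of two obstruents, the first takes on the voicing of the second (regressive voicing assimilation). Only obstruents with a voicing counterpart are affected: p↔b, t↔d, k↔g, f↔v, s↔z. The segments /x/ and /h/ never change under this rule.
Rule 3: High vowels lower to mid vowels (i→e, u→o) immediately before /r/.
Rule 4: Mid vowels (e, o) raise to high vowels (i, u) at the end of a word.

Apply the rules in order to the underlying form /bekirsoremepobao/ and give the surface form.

Rule 1 (intervocalic spirantization): /k/ is a stop between vowels /e/ and /i/, so it spirantizes to the fricative [x]. /p/ is a stop between vowels /e/ and /o/, so it spirantizes to the fricative [f]. /b/ is a stop between vowels /o/ and /a/, so it spirantizes to the fricative [v]. /bekirsoremepobao/ → bexirsoremefovao.
Rule 2 (regressive voicing assimilation): no segment meets the environment; /bexirsoremefovao/ is unchanged.
Rule 3 (pre-rhotic lowering): /i/ is a high vowel immediately before /r/, so it lowers to [e]. /bexirsoremefovao/ → bexersoremefovao.
Rule 4 (final vowel raising): /o/ is a mid vowel in word-final position, so it raises to [u]. /bexersoremefovao/ → bexersoremefovau.

bexersoremefovau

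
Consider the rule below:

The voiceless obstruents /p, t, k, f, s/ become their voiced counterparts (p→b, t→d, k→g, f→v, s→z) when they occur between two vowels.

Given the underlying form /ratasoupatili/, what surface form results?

/t/ is a voiceless obstruent between vowels /a/ and /a/, so it voices to [d].
/s/ is a voiceless obstruent between vowels /a/ and /o/, so it voices to [z].
/p/ is a voiceless obstruent between vowels /u/ and /a/, so it voices to [b].
/t/ is a voiceless obstruent between vowels /a/ and /i/, so it voices to [d].
Surface form: [radazoubadili].

radazoubadili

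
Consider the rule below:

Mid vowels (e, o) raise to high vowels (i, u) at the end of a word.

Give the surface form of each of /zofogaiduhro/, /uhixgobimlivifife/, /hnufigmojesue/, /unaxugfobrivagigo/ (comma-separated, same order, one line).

/zofogaiduhro/: /o/ is a mid vowel in word-final position, so it raises to [u]. → [zofogaiduhru].
/uhixgobimlivifife/: /e/ is a mid vowel in word-final position, so it raises to [i]. → [uhixgobimlivififi].
/hnufigmojesue/: /e/ is a mid vowel in word-final position, so it raises to [i]. → [hnufigmojesui].
/unaxugfobrivagigo/: /o/ is a mid vowel in word-final position, so it raises to [u]. → [unaxugfobrivagigu].

zofogaiduhru, uhixgobimlivififi, hnufigmojesui, unaxugfobrivagigu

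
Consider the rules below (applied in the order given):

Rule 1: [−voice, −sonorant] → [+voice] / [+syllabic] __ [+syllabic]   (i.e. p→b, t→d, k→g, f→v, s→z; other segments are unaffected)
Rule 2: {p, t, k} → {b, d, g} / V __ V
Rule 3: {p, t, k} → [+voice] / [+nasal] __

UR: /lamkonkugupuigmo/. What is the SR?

Rule 1 (intervocalic voicing): /p/ is a voiceless obstruent between vowels /u/ and /u/, so it voices to [b]. /lamkonkugupuigmo/ → lamkonkugubuigmo.
Rule 2 (intervocalic voicing): no segment meets the environment; /lamkonkugubuigmo/ is unchanged.
Rule 3 (post-nasal voicing): /k/ is a voiceless stop immediately after the nasal /m/, so it voices to [g]. /k/ is a voiceless stop immediately after the nasal /n/, so it voices to [g]. /lamkonkugubuigmo/ → lamgongugubuigmo.

lamgongugubuigmo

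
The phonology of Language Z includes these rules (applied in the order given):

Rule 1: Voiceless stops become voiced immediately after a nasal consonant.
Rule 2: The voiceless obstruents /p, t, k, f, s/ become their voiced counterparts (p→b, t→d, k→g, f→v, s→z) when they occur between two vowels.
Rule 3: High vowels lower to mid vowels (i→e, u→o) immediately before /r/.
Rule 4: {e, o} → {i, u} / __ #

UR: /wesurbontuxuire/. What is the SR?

wezorbonduxueri

Rule 1 (post-nasal voicing): /t/ is a voiceless stop immediately after the nasal /n/, so it voices to [d]. /wesurbontuxuire/ → wesurbonduxuire.
Rule 2 (intervocalic voicing): /s/ is a voiceless obstruent between vowels /e/ and /u/, so it voices to [z]. /wesurbonduxuire/ → wezurbonduxuire.
Rule 3 (pre-rhotic lowering): /u/ is a high vowel immediately before /r/, so it lowers to [o]. /i/ is a high vowel immediately before /r/, so it lowers to [e]. /wezurbonduxuire/ → wezorbonduxuere.
Rule 4 (final vowel raising): /e/ is a mid vowel in word-final position, so it raises to [i]. /wezorbonduxuere/ → wezorbonduxueri.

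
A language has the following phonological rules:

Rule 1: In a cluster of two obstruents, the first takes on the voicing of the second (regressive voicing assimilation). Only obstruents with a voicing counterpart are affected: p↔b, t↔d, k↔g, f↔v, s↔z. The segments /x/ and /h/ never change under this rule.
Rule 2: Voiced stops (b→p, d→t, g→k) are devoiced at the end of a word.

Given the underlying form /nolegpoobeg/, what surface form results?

nolekpoobek

Rule 1 (regressive voicing assimilation): /g/ precedes the voiceless obstruent /p/, so it devoices to [k] by assimilation. /nolegpoobeg/ → nolekpoobeg.
Rule 2 (final devoicing): /g/ is a voiced stop in word-final position, so it devoices to [k]. /nolekpoobeg/ → nolekpoobek.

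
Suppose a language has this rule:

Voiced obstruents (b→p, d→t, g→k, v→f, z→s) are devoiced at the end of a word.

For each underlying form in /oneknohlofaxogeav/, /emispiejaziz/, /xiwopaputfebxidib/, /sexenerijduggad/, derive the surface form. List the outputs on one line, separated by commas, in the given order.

oneknohlofaxogeaf, emispiejazis, xiwopaputfebxidip, sexenerijduggat

/oneknohlofaxogeav/: /v/ is a voiced obstruent in word-final position, so it devoices to [f]. → [oneknohlofaxogeaf].
/emispiejaziz/: /z/ is a voiced obstruent in word-final position, so it devoices to [s]. → [emispiejazis].
/xiwopaputfebxidib/: /b/ is a voiced obstruent in word-final position, so it devoices to [p]. → [xiwopaputfebxidip].
/sexenerijduggad/: /d/ is a voiced obstruent in word-final position, so it devoices to [t]. → [sexenerijduggat].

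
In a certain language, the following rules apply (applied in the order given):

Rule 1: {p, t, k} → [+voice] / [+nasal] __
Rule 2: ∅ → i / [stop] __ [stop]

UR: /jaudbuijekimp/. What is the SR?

Rule 1 (post-nasal voicing): /p/ is a voiceless stop immediately after the nasal /m/, so it voices to [b]. /jaudbuijekimp/ → jaudbuijekimb.
Rule 2 (stop-cluster i-epenthesis): /d/ and /b/ form a stop–stop cluster, so [i] is inserted between them. /jaudbuijekimb/ → jaudibuijekimb.

jaudibuijekimb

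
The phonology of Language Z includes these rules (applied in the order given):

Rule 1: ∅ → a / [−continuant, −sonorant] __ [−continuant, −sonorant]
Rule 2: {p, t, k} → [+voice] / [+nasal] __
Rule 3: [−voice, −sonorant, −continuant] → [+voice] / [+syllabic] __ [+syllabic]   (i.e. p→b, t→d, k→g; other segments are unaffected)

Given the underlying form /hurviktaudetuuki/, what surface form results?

hurvigadaudeduugi

Rule 1 (stop-cluster a-epenthesis): /k/ and /t/ form a stop–stop cluster, so [a] is inserted between them. /hurviktaudetuuki/ → hurvikataudetuuki.
Rule 2 (post-nasal voicing): no segment meets the environment; /hurvikataudetuuki/ is unchanged.
Rule 3 (intervocalic voicing): /k/ is a voiceless stop between vowels /i/ and /a/, so it voices to [g]. /t/ is a voiceless stop between vowels /a/ and /a/, so it voices to [d]. /t/ is a voiceless stop between vowels /e/ and /u/, so it voices to [d]. /k/ is a voiceless stop between vowels /u/ and /i/, so it voices to [g]. /hurvikataudetuuki/ → hurvigadaudeduugi.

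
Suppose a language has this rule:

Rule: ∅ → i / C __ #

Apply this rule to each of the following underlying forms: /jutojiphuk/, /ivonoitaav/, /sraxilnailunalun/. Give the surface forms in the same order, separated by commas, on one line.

/jutojiphuk/: the form ends in the consonant /k/, so [i] is inserted word-finally. → [jutojiphuki].
/ivonoitaav/: the form ends in the consonant /v/, so [i] is inserted word-finally. → [ivonoitaavi].
/sraxilnailunalun/: the form ends in the consonant /n/, so [i] is inserted word-finally. → [sraxilnailunaluni].

jutojiphuki, ivonoitaavi, sraxilnailunaluni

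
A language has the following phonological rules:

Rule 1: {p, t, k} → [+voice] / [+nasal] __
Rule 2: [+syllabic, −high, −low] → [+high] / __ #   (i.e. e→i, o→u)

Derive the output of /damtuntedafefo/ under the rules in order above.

damdundedafefu

Rule 1 (post-nasal voicing): /t/ is a voiceless stop immediately after the nasal /m/, so it voices to [d]. /t/ is a voiceless stop immediately after the nasal /n/, so it voices to [d]. /damtuntedafefo/ → damdundedafefo.
Rule 2 (final vowel raising): /o/ is a mid vowel in word-final position, so it raises to [u]. /damdundedafefo/ → damdundedafefu.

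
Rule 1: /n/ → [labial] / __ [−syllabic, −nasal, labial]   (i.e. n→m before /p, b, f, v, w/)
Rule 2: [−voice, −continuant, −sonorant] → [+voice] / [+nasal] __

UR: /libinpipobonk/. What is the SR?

libimbipobong

Rule 1 (nasal place assimilation): /n/ precedes the labial consonant /p/, so it assimilates in place to [m]. /libinpipobonk/ → libimpipobonk.
Rule 2 (post-nasal voicing): /p/ is a voiceless stop immediately after the nasal /m/, so it voices to [b]. /k/ is a voiceless stop immediately after the nasal /n/, so it voices to [g]. /libimpipobonk/ → libimbipobong.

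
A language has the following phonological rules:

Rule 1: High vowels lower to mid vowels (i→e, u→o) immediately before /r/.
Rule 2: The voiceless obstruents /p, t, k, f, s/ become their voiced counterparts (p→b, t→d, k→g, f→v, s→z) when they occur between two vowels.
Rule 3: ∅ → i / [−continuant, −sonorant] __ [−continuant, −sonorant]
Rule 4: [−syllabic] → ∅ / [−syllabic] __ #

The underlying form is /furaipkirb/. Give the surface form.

Rule 1 (pre-rhotic lowering): /u/ is a high vowel immediately before /r/, so it lowers to [o]. /i/ is a high vowel immediately before /r/, so it lowers to [e]. /furaipkirb/ → foraipkerb.
Rule 2 (intervocalic voicing): no segment meets the environment; /foraipkerb/ is unchanged.
Rule 3 (stop-cluster i-epenthesis): /p/ and /k/ form a stop–stop cluster, so [i] is inserted between them. /foraipkerb/ → foraipikerb.
Rule 4 (final cluster simplification): /b/ is the second consonant of a word-final cluster /rb/, so it deletes. /foraipikerb/ → foraipiker.

foraipiker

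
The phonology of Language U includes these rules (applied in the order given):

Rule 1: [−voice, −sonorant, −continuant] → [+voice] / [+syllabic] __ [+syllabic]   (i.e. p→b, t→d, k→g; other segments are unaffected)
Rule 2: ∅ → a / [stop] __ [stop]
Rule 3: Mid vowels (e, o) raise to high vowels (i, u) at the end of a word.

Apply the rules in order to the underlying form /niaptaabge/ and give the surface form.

niapataabagi

Rule 1 (intervocalic voicing): no segment meets the environment; /niaptaabge/ is unchanged.
Rule 2 (stop-cluster a-epenthesis): /p/ and /t/ form a stop–stop cluster, so [a] is inserted between them. /b/ and /g/ form a stop–stop cluster, so [a] is inserted between them. /niaptaabge/ → niapataabage.
Rule 3 (final vowel raising): /e/ is a mid vowel in word-final position, so it raises to [i]. /niapataabage/ → niapataabagi.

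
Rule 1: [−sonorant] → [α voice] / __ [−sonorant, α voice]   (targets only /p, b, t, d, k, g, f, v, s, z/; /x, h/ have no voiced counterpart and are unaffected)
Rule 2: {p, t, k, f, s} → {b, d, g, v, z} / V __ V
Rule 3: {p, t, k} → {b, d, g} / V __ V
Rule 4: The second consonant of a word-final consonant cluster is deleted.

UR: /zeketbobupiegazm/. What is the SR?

Rule 1 (regressive voicing assimilation): /t/ precedes the voiced obstruent /b/, so it voices to [d] by assimilation. /zeketbobupiegazm/ → zekedbobupiegazm.
Rule 2 (intervocalic voicing): /k/ is a voiceless obstruent between vowels /e/ and /e/, so it voices to [g]. /p/ is a voiceless obstruent between vowels /u/ and /i/, so it voices to [b]. /zekedbobupiegazm/ → zegedbobubiegazm.
Rule 3 (intervocalic voicing): no segment meets the environment; /zegedbobubiegazm/ is unchanged.
Rule 4 (final cluster simplification): /m/ is the second consonant of a word-final cluster /zm/, so it deletes. /zegedbobubiegazm/ → zegedbobubiegaz.

zegedbobubiegaz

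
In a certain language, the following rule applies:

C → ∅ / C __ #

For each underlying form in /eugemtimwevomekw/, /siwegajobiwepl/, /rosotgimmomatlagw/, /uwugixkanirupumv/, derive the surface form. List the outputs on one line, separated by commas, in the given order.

/eugemtimwevomekw/: /w/ is the second consonant of a word-final cluster /kw/, so it deletes. → [eugemtimwevomek].
/siwegajobiwepl/: /l/ is the second consonant of a word-final cluster /pl/, so it deletes. → [siwegajobiwep].
/rosotgimmomatlagw/: /w/ is the second consonant of a word-final cluster /gw/, so it deletes. → [rosotgimmomatlag].
/uwugixkanirupumv/: /v/ is the second consonant of a word-final cluster /mv/, so it deletes. → [uwugixkanirupum].

eugemtimwevomek, siwegajobiwep, rosotgimmomatlag, uwugixkanirupum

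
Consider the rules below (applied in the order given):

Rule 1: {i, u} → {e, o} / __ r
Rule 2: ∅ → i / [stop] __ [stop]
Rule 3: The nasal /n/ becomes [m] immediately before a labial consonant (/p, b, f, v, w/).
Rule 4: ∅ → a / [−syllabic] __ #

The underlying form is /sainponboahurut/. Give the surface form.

saimpomboahoruta

Rule 1 (pre-rhotic lowering): /u/ is a high vowel immediately before /r/, so it lowers to [o]. /sainponboahurut/ → sainponboahorut.
Rule 2 (stop-cluster i-epenthesis): no segment meets the environment; /sainponboahorut/ is unchanged.
Rule 3 (nasal place assimilation): /n/ precedes the labial consonant /p/, so it assimilates in place to [m]. /n/ precedes the labial consonant /b/, so it assimilates in place to [m]. /sainponboahorut/ → saimpomboahorut.
Rule 4 (final a-epenthesis): the form ends in the consonant /t/, so [a] is inserted word-finally. /saimpomboahorut/ → saimpomboahoruta.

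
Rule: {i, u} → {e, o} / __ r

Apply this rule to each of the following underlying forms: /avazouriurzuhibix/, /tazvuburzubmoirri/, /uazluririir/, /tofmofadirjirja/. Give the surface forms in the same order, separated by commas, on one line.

avazooriorzuhibix, tazvuborzubmoerri, uazlorerier, tofmofaderjerja

/avazouriurzuhibix/: /u/ is a high vowel immediately before /r/, so it lowers to [o]. /u/ is a high vowel immediately before /r/, so it lowers to [o]. → [avazooriorzuhibix].
/tazvuburzubmoirri/: /u/ is a high vowel immediately before /r/, so it lowers to [o]. /i/ is a high vowel immediately before /r/, so it lowers to [e]. → [tazvuborzubmoerri].
/uazluririir/: /u/ is a high vowel immediately before /r/, so it lowers to [o]. /i/ is a high vowel immediately before /r/, so it lowers to [e]. /i/ is a high vowel immediately before /r/, so it lowers to [e]. → [uazlorerier].
/tofmofadirjirja/: /i/ is a high vowel immediately before /r/, so it lowers to [e]. /i/ is a high vowel immediately before /r/, so it lowers to [e]. → [tofmofaderjerja].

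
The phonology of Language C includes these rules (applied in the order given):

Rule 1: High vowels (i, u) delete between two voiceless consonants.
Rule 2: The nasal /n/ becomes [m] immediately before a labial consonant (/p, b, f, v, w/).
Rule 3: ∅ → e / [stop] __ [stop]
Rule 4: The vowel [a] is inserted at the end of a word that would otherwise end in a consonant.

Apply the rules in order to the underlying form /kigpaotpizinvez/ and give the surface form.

kigepaotepizimveza

Rule 1 (high vowel syncope): no segment meets the environment; /kigpaotpizinvez/ is unchanged.
Rule 2 (nasal place assimilation): /n/ precedes the labial consonant /v/, so it assimilates in place to [m]. /kigpaotpizinvez/ → kigpaotpizimvez.
Rule 3 (stop-cluster e-epenthesis): /g/ and /p/ form a stop–stop cluster, so [e] is inserted between them. /t/ and /p/ form a stop–stop cluster, so [e] is inserted between them. /kigpaotpizimvez/ → kigepaotepizimvez.
Rule 4 (final a-epenthesis): the form ends in the consonant /z/, so [a] is inserted word-finally. /kigepaotepizimvez/ → kigepaotepizimveza.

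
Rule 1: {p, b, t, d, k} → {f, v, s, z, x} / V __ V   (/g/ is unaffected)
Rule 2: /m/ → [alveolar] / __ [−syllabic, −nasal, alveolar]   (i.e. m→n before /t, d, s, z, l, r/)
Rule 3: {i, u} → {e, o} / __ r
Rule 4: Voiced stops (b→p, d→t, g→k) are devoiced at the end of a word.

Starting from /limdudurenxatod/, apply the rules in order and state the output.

Rule 1 (intervocalic spirantization): /d/ is a stop between vowels /u/ and /u/, so it spirantizes to the fricative [z]. /t/ is a stop between vowels /a/ and /o/, so it spirantizes to the fricative [s]. /limdudurenxatod/ → limduzurenxasod.
Rule 2 (nasal place assimilation): /m/ precedes the alveolar consonant /d/, so it assimilates in place to [n]. /limduzurenxasod/ → linduzurenxasod.
Rule 3 (pre-rhotic lowering): /u/ is a high vowel immediately before /r/, so it lowers to [o]. /linduzurenxasod/ → linduzorenxasod.
Rule 4 (final devoicing): /d/ is a voiced stop in word-final position, so it devoices to [t]. /linduzorenxasod/ → linduzorenxasot.

linduzorenxasot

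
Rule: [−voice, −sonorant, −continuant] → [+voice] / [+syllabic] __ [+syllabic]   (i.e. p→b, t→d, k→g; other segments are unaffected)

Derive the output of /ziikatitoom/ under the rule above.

ziigadidoom

/k/ is a voiceless stop between vowels /i/ and /a/, so it voices to [g].
/t/ is a voiceless stop between vowels /a/ and /i/, so it voices to [d].
/t/ is a voiceless stop between vowels /i/ and /o/, so it voices to [d].
Surface form: [ziigadidoom].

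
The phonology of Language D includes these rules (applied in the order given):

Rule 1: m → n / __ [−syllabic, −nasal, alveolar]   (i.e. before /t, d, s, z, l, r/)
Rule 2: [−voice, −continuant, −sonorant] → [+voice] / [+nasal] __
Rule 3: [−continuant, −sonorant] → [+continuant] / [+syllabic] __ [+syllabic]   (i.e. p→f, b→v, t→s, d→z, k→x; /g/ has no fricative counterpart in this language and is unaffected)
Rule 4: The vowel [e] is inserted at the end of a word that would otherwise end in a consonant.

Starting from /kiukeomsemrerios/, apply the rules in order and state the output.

kiuxeonsenreriose

Rule 1 (nasal place assimilation): /m/ precedes the alveolar consonant /s/, so it assimilates in place to [n]. /m/ precedes the alveolar consonant /r/, so it assimilates in place to [n]. /kiukeomsemrerios/ → kiukeonsenrerios.
Rule 2 (post-nasal voicing): no segment meets the environment; /kiukeonsenrerios/ is unchanged.
Rule 3 (intervocalic spirantization): /k/ is a stop between vowels /u/ and /e/, so it spirantizes to the fricative [x]. /kiukeonsenrerios/ → kiuxeonsenrerios.
Rule 4 (final e-epenthesis): the form ends in the consonant /s/, so [e] is inserted word-finally. /kiuxeonsenrerios/ → kiuxeonsenreriose.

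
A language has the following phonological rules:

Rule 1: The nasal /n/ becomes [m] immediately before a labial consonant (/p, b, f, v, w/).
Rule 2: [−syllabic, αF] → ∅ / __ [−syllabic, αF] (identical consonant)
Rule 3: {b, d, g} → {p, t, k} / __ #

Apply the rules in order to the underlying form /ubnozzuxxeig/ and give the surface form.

Rule 1 (nasal place assimilation): no segment meets the environment; /ubnozzuxxeig/ is unchanged.
Rule 2 (degemination): /zz/ is a geminate; the first /z/ deletes. /xx/ is a geminate; the first /x/ deletes. /ubnozzuxxeig/ → ubnozuxeig.
Rule 3 (final devoicing): /g/ is a voiced stop in word-final position, so it devoices to [k]. /ubnozuxeig/ → ubnozuxeik.

ubnozuxeik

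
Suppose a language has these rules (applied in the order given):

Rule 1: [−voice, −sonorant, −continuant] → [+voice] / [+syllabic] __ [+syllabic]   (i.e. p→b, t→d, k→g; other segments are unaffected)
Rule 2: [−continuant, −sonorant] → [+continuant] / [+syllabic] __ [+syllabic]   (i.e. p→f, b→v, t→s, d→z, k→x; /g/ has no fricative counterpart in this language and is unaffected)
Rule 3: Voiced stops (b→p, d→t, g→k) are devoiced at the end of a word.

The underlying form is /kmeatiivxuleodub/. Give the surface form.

Rule 1 (intervocalic voicing): /t/ is a voiceless stop between vowels /a/ and /i/, so it voices to [d]. /kmeatiivxuleodub/ → kmeadiivxuleodub.
Rule 2 (intervocalic spirantization): /d/ is a stop between vowels /a/ and /i/, so it spirantizes to the fricative [z]. /d/ is a stop between vowels /o/ and /u/, so it spirantizes to the fricative [z]. /kmeadiivxuleodub/ → kmeaziivxuleozub.
Rule 3 (final devoicing): /b/ is a voiced stop in word-final position, so it devoices to [p]. /kmeaziivxuleozub/ → kmeaziivxuleozup.

kmeaziivxuleozup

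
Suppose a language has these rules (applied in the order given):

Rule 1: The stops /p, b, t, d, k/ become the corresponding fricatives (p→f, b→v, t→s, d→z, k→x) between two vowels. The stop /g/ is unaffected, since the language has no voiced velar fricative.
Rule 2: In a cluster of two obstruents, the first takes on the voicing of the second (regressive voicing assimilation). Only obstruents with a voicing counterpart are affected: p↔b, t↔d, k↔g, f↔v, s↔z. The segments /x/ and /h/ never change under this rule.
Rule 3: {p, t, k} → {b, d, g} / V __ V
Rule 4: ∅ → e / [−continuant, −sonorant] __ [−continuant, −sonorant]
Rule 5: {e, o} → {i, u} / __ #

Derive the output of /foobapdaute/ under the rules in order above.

Rule 1 (intervocalic spirantization): /b/ is a stop between vowels /o/ and /a/, so it spirantizes to the fricative [v]. /t/ is a stop between vowels /u/ and /e/, so it spirantizes to the fricative [s]. /foobapdaute/ → foovapdause.
Rule 2 (regressive voicing assimilation): /p/ precedes the voiced obstruent /d/, so it voices to [b] by assimilation. /foovapdause/ → foovabdause.
Rule 3 (intervocalic voicing): no segment meets the environment; /foovabdause/ is unchanged.
Rule 4 (stop-cluster e-epenthesis): /b/ and /d/ form a stop–stop cluster, so [e] is inserted between them. /foovabdause/ → foovabedause.
Rule 5 (final vowel raising): /e/ is a mid vowel in word-final position, so it raises to [i]. /foovabedause/ → foovabedausi.

foovabedausi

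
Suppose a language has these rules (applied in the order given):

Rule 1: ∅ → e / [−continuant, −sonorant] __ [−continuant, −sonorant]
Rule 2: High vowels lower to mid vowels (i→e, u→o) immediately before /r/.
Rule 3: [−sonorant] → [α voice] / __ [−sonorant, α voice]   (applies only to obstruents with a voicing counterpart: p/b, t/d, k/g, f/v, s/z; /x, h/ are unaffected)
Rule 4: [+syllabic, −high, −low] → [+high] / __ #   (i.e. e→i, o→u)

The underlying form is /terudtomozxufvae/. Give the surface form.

terudetomosxuvvai

Rule 1 (stop-cluster e-epenthesis): /d/ and /t/ form a stop–stop cluster, so [e] is inserted between them. /terudtomozxufvae/ → terudetomozxufvae.
Rule 2 (pre-rhotic lowering): no segment meets the environment; /terudetomozxufvae/ is unchanged.
Rule 3 (regressive voicing assimilation): /z/ precedes the voiceless obstruent /x/, so it devoices to [s] by assimilation. /f/ precedes the voiced obstruent /v/, so it voices to [v] by assimilation. /terudetomozxufvae/ → terudetomosxuvvae.
Rule 4 (final vowel raising): /e/ is a mid vowel in word-final position, so it raises to [i]. /terudetomosxuvvae/ → terudetomosxuvvai.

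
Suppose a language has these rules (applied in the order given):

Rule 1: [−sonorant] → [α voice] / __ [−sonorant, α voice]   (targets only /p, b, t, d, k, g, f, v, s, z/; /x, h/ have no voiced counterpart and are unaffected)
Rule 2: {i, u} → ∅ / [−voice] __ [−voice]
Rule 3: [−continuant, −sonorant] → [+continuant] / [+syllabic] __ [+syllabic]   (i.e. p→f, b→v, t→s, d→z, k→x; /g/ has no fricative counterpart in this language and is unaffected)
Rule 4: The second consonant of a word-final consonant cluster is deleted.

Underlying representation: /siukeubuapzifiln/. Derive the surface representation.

siuxeuvuabzifil

Rule 1 (regressive voicing assimilation): /p/ precedes the voiced obstruent /z/, so it voices to [b] by assimilation. /siukeubuapzifiln/ → siukeubuabzifiln.
Rule 2 (high vowel syncope): no segment meets the environment; /siukeubuabzifiln/ is unchanged.
Rule 3 (intervocalic spirantization): /k/ is a stop between vowels /u/ and /e/, so it spirantizes to the fricative [x]. /b/ is a stop between vowels /u/ and /u/, so it spirantizes to the fricative [v]. /siukeubuabzifiln/ → siuxeuvuabzifiln.
Rule 4 (final cluster simplification): /n/ is the second consonant of a word-final cluster /ln/, so it deletes. /siuxeuvuabzifiln/ → siuxeuvuabzifil.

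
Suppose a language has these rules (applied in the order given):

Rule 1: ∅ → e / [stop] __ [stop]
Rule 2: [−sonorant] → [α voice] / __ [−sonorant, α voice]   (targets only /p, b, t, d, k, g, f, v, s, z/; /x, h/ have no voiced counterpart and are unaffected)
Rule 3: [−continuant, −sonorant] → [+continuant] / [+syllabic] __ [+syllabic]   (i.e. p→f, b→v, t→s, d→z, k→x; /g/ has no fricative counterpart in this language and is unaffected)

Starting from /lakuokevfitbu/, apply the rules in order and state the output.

Rule 1 (stop-cluster e-epenthesis): /t/ and /b/ form a stop–stop cluster, so [e] is inserted between them. /lakuokevfitbu/ → lakuokevfitebu.
Rule 2 (regressive voicing assimilation): /v/ precedes the voiceless obstruent /f/, so it devoices to [f] by assimilation. /lakuokevfitebu/ → lakuokeffitebu.
Rule 3 (intervocalic spirantization): /k/ is a stop between vowels /a/ and /u/, so it spirantizes to the fricative [x]. /k/ is a stop between vowels /o/ and /e/, so it spirantizes to the fricative [x]. /t/ is a stop between vowels /i/ and /e/, so it spirantizes to the fricative [s]. /b/ is a stop between vowels /e/ and /u/, so it spirantizes to the fricative [v]. /lakuokeffitebu/ → laxuoxeffisevu.

laxuoxeffisevu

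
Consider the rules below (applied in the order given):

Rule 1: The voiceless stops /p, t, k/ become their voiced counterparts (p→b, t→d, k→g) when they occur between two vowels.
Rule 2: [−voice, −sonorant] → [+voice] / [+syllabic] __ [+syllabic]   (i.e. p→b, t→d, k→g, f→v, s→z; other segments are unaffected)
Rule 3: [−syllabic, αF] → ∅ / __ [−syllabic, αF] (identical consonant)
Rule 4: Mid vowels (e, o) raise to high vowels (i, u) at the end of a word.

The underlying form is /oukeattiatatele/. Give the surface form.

ougeatiadadeli

Rule 1 (intervocalic voicing): /k/ is a voiceless stop between vowels /u/ and /e/, so it voices to [g]. /t/ is a voiceless stop between vowels /a/ and /a/, so it voices to [d]. /t/ is a voiceless stop between vowels /a/ and /e/, so it voices to [d]. /oukeattiatatele/ → ougeattiadadele.
Rule 2 (intervocalic voicing): no segment meets the environment; /ougeattiadadele/ is unchanged.
Rule 3 (degemination): /tt/ is a geminate; the first /t/ deletes. /ougeattiadadele/ → ougeatiadadele.
Rule 4 (final vowel raising): /e/ is a mid vowel in word-final position, so it raises to [i]. /ougeatiadadele/ → ougeatiadadeli.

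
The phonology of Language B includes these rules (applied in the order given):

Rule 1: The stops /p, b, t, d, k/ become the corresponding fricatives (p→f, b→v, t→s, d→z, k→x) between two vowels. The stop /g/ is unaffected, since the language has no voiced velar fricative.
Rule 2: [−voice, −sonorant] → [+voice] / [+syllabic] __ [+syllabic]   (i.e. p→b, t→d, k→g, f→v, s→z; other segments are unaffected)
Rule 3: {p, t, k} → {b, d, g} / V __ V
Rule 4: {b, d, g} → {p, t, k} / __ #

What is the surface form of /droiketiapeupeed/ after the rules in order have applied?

Rule 1 (intervocalic spirantization): /k/ is a stop between vowels /i/ and /e/, so it spirantizes to the fricative [x]. /t/ is a stop between vowels /e/ and /i/, so it spirantizes to the fricative [s]. /p/ is a stop between vowels /a/ and /e/, so it spirantizes to the fricative [f]. /p/ is a stop between vowels /u/ and /e/, so it spirantizes to the fricative [f]. /droiketiapeupeed/ → droixesiafeufeed.
Rule 2 (intervocalic voicing): /s/ is a voiceless obstruent between vowels /e/ and /i/, so it voices to [z]. /f/ is a voiceless obstruent between vowels /a/ and /e/, so it voices to [v]. /f/ is a voiceless obstruent between vowels /u/ and /e/, so it voices to [v]. /droixesiafeufeed/ → droixeziaveuveed.
Rule 3 (intervocalic voicing): no segment meets the environment; /droixeziaveuveed/ is unchanged.
Rule 4 (final devoicing): /d/ is a voiced stop in word-final position, so it devoices to [t]. /droixeziaveuveed/ → droixeziaveuveet.

droixeziaveuveet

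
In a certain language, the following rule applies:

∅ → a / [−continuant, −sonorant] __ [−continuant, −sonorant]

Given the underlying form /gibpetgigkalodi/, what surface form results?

/b/ and /p/ form a stop–stop cluster, so [a] is inserted between them.
/t/ and /g/ form a stop–stop cluster, so [a] is inserted between them.
/g/ and /k/ form a stop–stop cluster, so [a] is inserted between them.
Surface form: [gibapetagigakalodi].

gibapetagigakalodi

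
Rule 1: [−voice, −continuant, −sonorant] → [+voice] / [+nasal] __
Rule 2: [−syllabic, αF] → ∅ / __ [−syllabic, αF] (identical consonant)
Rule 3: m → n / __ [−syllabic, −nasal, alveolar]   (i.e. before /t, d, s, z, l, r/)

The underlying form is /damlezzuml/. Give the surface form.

Rule 1 (post-nasal voicing): no segment meets the environment; /damlezzuml/ is unchanged.
Rule 2 (degemination): /zz/ is a geminate; the first /z/ deletes. /damlezzuml/ → damlezuml.
Rule 3 (nasal place assimilation): /m/ precedes the alveolar consonant /l/, so it assimilates in place to [n]. /m/ precedes the alveolar consonant /l/, so it assimilates in place to [n]. /damlezuml/ → danlezunl.

danlezunl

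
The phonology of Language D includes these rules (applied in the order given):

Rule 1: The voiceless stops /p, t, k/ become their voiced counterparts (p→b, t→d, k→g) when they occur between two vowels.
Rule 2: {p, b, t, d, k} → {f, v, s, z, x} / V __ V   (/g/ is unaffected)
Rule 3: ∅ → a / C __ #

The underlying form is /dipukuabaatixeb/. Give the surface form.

divuguavaazixeba

Rule 1 (intervocalic voicing): /p/ is a voiceless stop between vowels /i/ and /u/, so it voices to [b]. /k/ is a voiceless stop between vowels /u/ and /u/, so it voices to [g]. /t/ is a voiceless stop between vowels /a/ and /i/, so it voices to [d]. /dipukuabaatixeb/ → dibuguabaadixeb.
Rule 2 (intervocalic spirantization): /b/ is a stop between vowels /i/ and /u/, so it spirantizes to the fricative [v]. /b/ is a stop between vowels /a/ and /a/, so it spirantizes to the fricative [v]. /d/ is a stop between vowels /a/ and /i/, so it spirantizes to the fricative [z]. /dibuguabaadixeb/ → divuguavaazixeb.
Rule 3 (final a-epenthesis): the form ends in the consonant /b/, so [a] is inserted word-finally. /divuguavaazixeb/ → divuguavaazixeba.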